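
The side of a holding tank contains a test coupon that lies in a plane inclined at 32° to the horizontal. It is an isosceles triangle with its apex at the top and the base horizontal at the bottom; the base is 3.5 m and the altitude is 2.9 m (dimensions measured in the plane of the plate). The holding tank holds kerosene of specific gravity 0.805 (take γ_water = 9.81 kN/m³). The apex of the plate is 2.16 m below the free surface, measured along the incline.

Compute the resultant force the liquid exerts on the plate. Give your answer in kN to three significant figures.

γ = 0.805 × 9.81 = 7.89705 kN/m³.
Let θ = 32° be the plate's angle to the horizontal; measure y along the incline from where the plane meets the free surface. Vertical depth h = y·sinθ with sinθ = 0.529919.
With the apex up, the centroid sits 2h/3 = 2 × 2.9/3 = 1.93333 m below the apex, so y_c = 2.16 + 1.93333 = 4.09333 m and h_c = 4.09333 × 0.529919 = 2.16913 m.
A = ½ × 3.5 × 2.9 = 5.075 m².
Resultant F = γ·h_c·A = 7.89705 × 2.16913 × 5.075 = 86.9334 kN.

F ≈ 86.9 kN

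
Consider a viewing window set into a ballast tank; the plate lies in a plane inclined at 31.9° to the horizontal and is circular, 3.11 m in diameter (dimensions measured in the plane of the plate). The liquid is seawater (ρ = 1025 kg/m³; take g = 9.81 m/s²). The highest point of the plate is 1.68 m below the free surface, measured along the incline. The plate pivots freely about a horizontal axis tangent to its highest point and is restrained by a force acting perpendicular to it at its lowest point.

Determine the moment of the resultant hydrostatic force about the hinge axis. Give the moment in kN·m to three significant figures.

M ≈ 227 kN·m

γ = ρg = 1025 × 9.81 / 1000 = 10.05525 kN/m³.
Let θ = 31.9° be the plate's angle to the horizontal; measure y along the incline from where the plane meets the free surface. Vertical depth h = y·sinθ with sinθ = 0.528438.
The centroid is at the centre, 1.555 m below the top of the plate, so y_c = 1.68 + 1.555 = 3.235 m and h_c = 3.235 × 0.528438 = 1.7095 m.
A = π(1.555)² = 7.59645 m².
Resultant F = γ·h_c·A = 10.05525 × 1.7095 × 7.59645 = 130.579 kN.
I_c = πr⁴/4 = π × 1.555⁴/4 = 4.5921 m⁴.
Centre of pressure: y_p = y_c + I_c/(y_c·A) = 3.235 + 4.5921/(3.235 × 7.59645) = 3.235 + 0.186864 = 3.42186 m along the plane.
The resultant acts 1.555 + 0.186864 = 1.74186 m (along the plate) below the hinge at the top edge, so the moment about the hinge is M = F × 1.74186 = 130.579 × 1.74186 = 227.45 kN·m.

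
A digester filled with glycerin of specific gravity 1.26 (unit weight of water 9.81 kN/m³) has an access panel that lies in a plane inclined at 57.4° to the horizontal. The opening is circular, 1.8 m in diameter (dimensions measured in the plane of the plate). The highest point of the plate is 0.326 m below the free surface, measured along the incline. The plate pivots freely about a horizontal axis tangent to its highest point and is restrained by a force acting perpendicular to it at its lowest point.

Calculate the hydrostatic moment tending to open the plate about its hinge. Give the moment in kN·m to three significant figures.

γ = 1.26 × 9.81 = 12.3606 kN/m³.
Let θ = 57.4° be the plate's angle to the horizontal; measure y along the incline from where the plane meets the free surface. Vertical depth h = y·sinθ with sinθ = 0.842452.
The centroid is at the centre, 0.9 m below the top of the plate, so y_c = 0.326 + 0.9 = 1.226 m and h_c = 1.226 × 0.842452 = 1.03285 m.
A = π(0.9)² = 2.54469 m².
Resultant F = γ·h_c·A = 12.3606 × 1.03285 × 2.54469 = 32.4872 kN.
I_c = πr⁴/4 = π × 0.9⁴/4 = 0.5153 m⁴.
Centre of pressure: y_p = y_c + I_c/(y_c·A) = 1.226 + 0.5153/(1.226 × 2.54469) = 1.226 + 0.165171 = 1.39117 m along the plane.
The resultant acts 0.9 + 0.165171 = 1.06517 m (along the plate) below the hinge at the top edge, so the moment about the hinge is M = F × 1.06517 = 32.4872 × 1.06517 = 34.6044 kN·m.

M ≈ 34.6 kN·m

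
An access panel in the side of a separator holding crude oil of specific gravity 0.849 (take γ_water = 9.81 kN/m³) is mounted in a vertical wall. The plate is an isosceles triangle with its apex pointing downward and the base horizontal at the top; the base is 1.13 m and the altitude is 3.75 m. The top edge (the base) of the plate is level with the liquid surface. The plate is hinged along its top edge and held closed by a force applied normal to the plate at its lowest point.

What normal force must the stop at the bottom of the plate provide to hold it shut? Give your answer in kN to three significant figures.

γ = 0.849 × 9.81 = 8.32869 kN/m³.
With the apex down, the centroid sits h/3 = 3.75/3 = 1.25 m below the base (the top edge), so the centroid depth is h_c = 1.25 m.
A = ½ × 1.13 × 3.75 = 2.11875 m².
Resultant F = γ·h_c·A = 8.32869 × 1.25 × 2.11875 = 22.058 kN.
I_c = b·h³/36 = 1.13 × 3.75³/36 = 1.65527 m⁴.
Centre of pressure: y_p = y_c + I_c/(y_c·A) = 1.25 + 1.65527/(1.25 × 2.11875) = 1.25 + 0.624999 = 1.875 m along the plane.
The resultant acts 1.25 + 0.624999 = 1.875 m (along the plate) below the hinge at the top edge, so the moment about the hinge is M = F × 1.875 = 22.058 × 1.875 = 41.3588 kN·m.
A normal force at the bottom, 3.75 m from the hinge, must supply this moment: P = 41.3588/3.75 = 11.029 kN.

P ≈ 11.0 kN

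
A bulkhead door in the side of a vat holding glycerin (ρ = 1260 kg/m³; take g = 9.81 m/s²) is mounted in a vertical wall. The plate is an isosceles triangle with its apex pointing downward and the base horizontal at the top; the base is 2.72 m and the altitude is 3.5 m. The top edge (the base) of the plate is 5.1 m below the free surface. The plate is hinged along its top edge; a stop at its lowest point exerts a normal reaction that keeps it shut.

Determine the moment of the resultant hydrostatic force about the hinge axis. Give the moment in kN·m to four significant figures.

γ = ρg = 1260 × 9.81 / 1000 = 12.3606 kN/m³.
With the apex down, the centroid sits h/3 = 3.5/3 = 1.16667 m below the base (the top edge), so the centroid depth is h_c = 5.1 + 1.16667 = 6.26667 m.
A = ½ × 2.72 × 3.5 = 4.76 m².
Resultant F = γ·h_c·A = 12.3606 × 6.26667 × 4.76 = 368.709 kN.
I_c = b·h³/36 = 2.72 × 3.5³/36 = 3.23944 m⁴.
Centre of pressure: y_p = y_c + I_c/(y_c·A) = 6.26667 + 3.23944/(6.26667 × 4.76) = 6.26667 + 0.108599 = 6.37527 m along the plane.
The resultant acts 1.16667 + 0.108599 = 1.27527 m (along the plate) below the hinge at the top edge, so the moment about the hinge is M = F × 1.27527 = 368.709 × 1.27527 = 470.204 kN·m.

M ≈ 470.2 kN·m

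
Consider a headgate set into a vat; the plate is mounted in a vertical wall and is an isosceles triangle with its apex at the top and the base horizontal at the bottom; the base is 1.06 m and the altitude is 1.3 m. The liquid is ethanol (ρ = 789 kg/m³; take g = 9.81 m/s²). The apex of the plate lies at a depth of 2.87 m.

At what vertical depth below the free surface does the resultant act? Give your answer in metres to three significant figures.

h_p = 3.76 m

γ = ρg = 789 × 9.81 / 1000 = 7.74009 kN/m³.
With the apex up, the centroid sits 2h/3 = 2 × 1.3/3 = 0.866667 m below the apex, so the centroid depth is h_c = 2.87 + 0.866667 = 3.73667 m.
A = ½ × 1.06 × 1.3 = 0.689 m².
Resultant F = γ·h_c·A = 7.74009 × 3.73667 × 0.689 = 19.9274 kN.
I_c = b·h³/36 = 1.06 × 1.3³/36 = 0.0646894 m⁴.
Centre of pressure: y_p = y_c + I_c/(y_c·A) = 3.73667 + 0.0646894/(3.73667 × 0.689) = 3.73667 + 0.0251263 = 3.7618 m along the plane.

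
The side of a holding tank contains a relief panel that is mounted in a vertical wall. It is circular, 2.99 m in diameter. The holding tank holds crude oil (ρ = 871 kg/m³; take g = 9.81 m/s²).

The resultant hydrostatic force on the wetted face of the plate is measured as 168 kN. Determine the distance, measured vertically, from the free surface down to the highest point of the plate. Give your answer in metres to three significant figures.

d_top ≈ 1.31 m

γ = ρg = 871 × 9.81 / 1000 = 8.54451 kN/m³.
A = π(1.495)² = 7.02154 m².
From F = γ·h_c·A, the centroid depth is h_c = 168/(8.54451 × 7.02154) = 2.8002 m.
The centroid is at the centre, 1.495 m below the top of the plate, so the highest point sits at h_top = 2.8002 − 1.495 = 1.3052 m below the surface.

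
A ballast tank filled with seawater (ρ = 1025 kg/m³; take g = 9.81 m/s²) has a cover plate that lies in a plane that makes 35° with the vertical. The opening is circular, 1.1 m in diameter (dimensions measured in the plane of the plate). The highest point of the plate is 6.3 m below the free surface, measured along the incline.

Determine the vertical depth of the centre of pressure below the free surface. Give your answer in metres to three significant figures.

h_p = 5.62 m

γ = ρg = 1025 × 9.81 / 1000 = 10.05525 kN/m³.
The plate makes 35° with the vertical, i.e. θ = 90° − 35° = 55° to the horizontal. Measuring y along the incline from the free-surface line, vertical depth h = y·sinθ with sinθ = 0.819152.
The centroid is at the centre, 0.55 m below the top of the plate, so y_c = 6.3 + 0.55 = 6.85 m and h_c = 6.85 × 0.819152 = 5.61119 m.
A = π(0.55)² = 0.950332 m².
Resultant F = γ·h_c·A = 10.05525 × 5.61119 × 0.950332 = 53.6196 kN.
I_c = πr⁴/4 = π × 0.55⁴/4 = 0.0718688 m⁴.
Centre of pressure: y_p = y_c + I_c/(y_c·A) = 6.85 + 0.0718688/(6.85 × 0.950332) = 6.85 + 0.0110401 = 6.86104 m along the plane.
Vertically, h_p = y_p·sinθ = 6.86104 × 0.819152 = 5.62023 m.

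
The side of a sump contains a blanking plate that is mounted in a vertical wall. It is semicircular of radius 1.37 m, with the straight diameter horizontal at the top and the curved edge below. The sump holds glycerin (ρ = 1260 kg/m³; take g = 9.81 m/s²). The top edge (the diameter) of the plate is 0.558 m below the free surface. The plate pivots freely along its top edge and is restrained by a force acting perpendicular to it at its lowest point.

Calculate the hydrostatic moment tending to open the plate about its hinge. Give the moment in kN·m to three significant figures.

γ = ρg = 1260 × 9.81 / 1000 = 12.3606 kN/m³.
The centroid of a semicircle lies 4r/(3π) = 0.581446 m from the diameter, here below the top edge, so the centroid depth is h_c = 0.558 + 0.581446 = 1.13945 m.
A = πr²/2 = π × 1.37²/2 = 2.94823 m².
Resultant F = γ·h_c·A = 12.3606 × 1.13945 × 2.94823 = 41.5237 kN.
I_c = (π/8 − 8/(9π))·r⁴ = 0.109757 × 1.37⁴ = 0.386647 m⁴.
Centre of pressure: y_p = y_c + I_c/(y_c·A) = 1.13945 + 0.386647/(1.13945 × 2.94823) = 1.13945 + 0.115095 = 1.25455 m along the plane.
The resultant acts 0.581446 + 0.115095 = 0.696541 m (along the plate) below the hinge at the top edge, so the moment about the hinge is M = F × 0.696541 = 41.5237 × 0.696541 = 28.923 kN·m.

M ≈ 28.9 kN·m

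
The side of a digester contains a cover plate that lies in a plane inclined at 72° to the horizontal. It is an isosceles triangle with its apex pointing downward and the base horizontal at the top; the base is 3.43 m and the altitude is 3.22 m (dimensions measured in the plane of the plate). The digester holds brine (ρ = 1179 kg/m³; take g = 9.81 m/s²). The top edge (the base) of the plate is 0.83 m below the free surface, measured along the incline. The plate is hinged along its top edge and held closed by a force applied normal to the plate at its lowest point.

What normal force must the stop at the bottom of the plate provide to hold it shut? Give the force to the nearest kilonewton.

γ = ρg = 1179 × 9.81 / 1000 = 11.56599 kN/m³.
Let θ = 72° be the plate's angle to the horizontal; measure y along the incline from where the plane meets the free surface. Vertical depth h = y·sinθ with sinθ = 0.951057.
With the apex down, the centroid sits h/3 = 3.22/3 = 1.07333 m below the base (the top edge), so y_c = 0.83 + 1.07333 = 1.90333 m and h_c = 1.90333 × 0.951057 = 1.81018 m.
A = ½ × 3.43 × 3.22 = 5.5223 m².
Resultant F = γ·h_c·A = 11.56599 × 1.81018 × 5.5223 = 115.618 kN.
I_c = b·h³/36 = 3.43 × 3.22³/36 = 3.18097 m⁴.
Centre of pressure: y_p = y_c + I_c/(y_c·A) = 1.90333 + 3.18097/(1.90333 × 5.5223) = 1.90333 + 0.302639 = 2.20597 m along the plane.
The resultant acts 1.07333 + 0.302639 = 1.37597 m (along the plate) below the hinge at the top edge, so the moment about the hinge is M = F × 1.37597 = 115.618 × 1.37597 = 159.087 kN·m.
A normal force at the bottom, 3.22 m from the hinge, must supply this moment: P = 159.087/3.22 = 49.4059 kN.

P ≈ 49 kN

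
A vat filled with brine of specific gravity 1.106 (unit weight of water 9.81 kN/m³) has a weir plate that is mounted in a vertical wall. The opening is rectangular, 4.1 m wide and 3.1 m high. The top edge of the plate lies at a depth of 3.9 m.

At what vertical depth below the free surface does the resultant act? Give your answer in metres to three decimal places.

γ = 1.106 × 9.81 = 10.84986 kN/m³.
The centroid lies 3.1/2 = 1.55 m below the top edge, so the centroid depth is h_c = 3.9 + 1.55 = 5.45 m.
A = 4.1 × 3.1 = 12.71 m².
Resultant F = γ·h_c·A = 10.84986 × 5.45 × 12.71 = 751.564 kN.
I_c = b·h³/12 = 4.1 × 3.1³/12 = 10.1786 m⁴.
Centre of pressure: y_p = y_c + I_c/(y_c·A) = 5.45 + 10.1786/(5.45 × 12.71) = 5.45 + 0.146942 = 5.59694 m along the plane.

h_p = 5.597 m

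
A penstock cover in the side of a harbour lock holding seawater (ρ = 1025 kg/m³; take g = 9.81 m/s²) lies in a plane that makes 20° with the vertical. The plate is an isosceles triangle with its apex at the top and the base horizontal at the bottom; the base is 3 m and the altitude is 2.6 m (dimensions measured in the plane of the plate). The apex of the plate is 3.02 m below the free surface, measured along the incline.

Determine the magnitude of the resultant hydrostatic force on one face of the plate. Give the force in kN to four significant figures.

F ≈ 175.2 kN

γ = ρg = 1025 × 9.81 / 1000 = 10.05525 kN/m³.
The plate makes 20° with the vertical, i.e. θ = 90° − 20° = 70° to the horizontal. Measuring y along the incline from the free-surface line, vertical depth h = y·sinθ with sinθ = 0.939693.
With the apex up, the centroid sits 2h/3 = 2 × 2.6/3 = 1.73333 m below the apex, so y_c = 3.02 + 1.73333 = 4.75333 m and h_c = 4.75333 × 0.939693 = 4.46667 m.
A = ½ × 3 × 2.6 = 3.9 m².
Resultant F = γ·h_c·A = 10.05525 × 4.46667 × 3.9 = 175.163 kN.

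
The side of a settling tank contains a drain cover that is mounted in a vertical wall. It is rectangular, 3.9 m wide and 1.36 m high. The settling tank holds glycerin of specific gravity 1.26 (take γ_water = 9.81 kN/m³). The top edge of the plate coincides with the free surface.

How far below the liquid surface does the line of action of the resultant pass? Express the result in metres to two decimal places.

γ = 1.26 × 9.81 = 12.3606 kN/m³.
The centroid lies 1.36/2 = 0.68 m below the top edge, so the centroid depth is h_c = 0.68 m.
A = 3.9 × 1.36 = 5.304 m².
Resultant F = γ·h_c·A = 12.3606 × 0.68 × 5.304 = 44.5812 kN.
I_c = b·h³/12 = 3.9 × 1.36³/12 = 0.817523 m⁴.
Centre of pressure: y_p = y_c + I_c/(y_c·A) = 0.68 + 0.817523/(0.68 × 5.304) = 0.68 + 0.226667 = 0.906667 m along the plane.

h_p = 0.91 m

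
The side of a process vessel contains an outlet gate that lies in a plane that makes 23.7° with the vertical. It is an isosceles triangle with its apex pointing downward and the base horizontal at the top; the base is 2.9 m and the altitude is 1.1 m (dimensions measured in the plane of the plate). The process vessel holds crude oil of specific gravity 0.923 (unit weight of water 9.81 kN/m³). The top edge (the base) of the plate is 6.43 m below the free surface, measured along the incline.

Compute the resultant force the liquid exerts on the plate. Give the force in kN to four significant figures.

F ≈ 89.88 kN

γ = 0.923 × 9.81 = 9.05463 kN/m³.
The plate makes 23.7° with the vertical, i.e. θ = 90° − 23.7° = 66.3° to the horizontal. Measuring y along the incline from the free-surface line, vertical depth h = y·sinθ with sinθ = 0.915663.
With the apex down, the centroid sits h/3 = 1.1/3 = 0.366667 m below the base (the top edge), so y_c = 6.43 + 0.366667 = 6.79667 m and h_c = 6.79667 × 0.915663 = 6.22346 m.
A = ½ × 2.9 × 1.1 = 1.595 m².
Resultant F = γ·h_c·A = 9.05463 × 6.22346 × 1.595 = 89.88 kN.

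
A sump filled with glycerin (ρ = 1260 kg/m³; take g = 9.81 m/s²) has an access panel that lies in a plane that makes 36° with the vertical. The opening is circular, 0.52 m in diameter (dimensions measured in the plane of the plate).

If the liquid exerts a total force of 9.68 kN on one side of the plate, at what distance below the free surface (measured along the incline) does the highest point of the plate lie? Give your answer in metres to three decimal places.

γ = ρg = 1260 × 9.81 / 1000 = 12.3606 kN/m³.
A = π(0.26)² = 0.212372 m².
From F = γ·h_c·A, the centroid depth is h_c = 9.68/(12.3606 × 0.212372) = 3.68756 m.
The plate makes 36° with the vertical, i.e. θ = 90° − 36° = 54° to the horizontal. Measuring y along the incline from the free-surface line, vertical depth h = y·sinθ with sinθ = 0.809017.
Along the incline, y_c = h_c/sinθ = 3.68756/0.809017 = 4.55807 m.
The centroid is at the centre, 0.26 m below the top of the plate, so the highest point sits at y_top = 4.55807 − 0.26 = 4.29807 m along the incline.

y_top ≈ 4.298 m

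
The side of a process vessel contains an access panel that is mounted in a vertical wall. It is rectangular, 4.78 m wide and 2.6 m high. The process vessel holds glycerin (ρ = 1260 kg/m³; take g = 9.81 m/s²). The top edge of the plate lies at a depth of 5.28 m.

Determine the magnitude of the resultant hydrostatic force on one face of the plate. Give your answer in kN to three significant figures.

F ≈ 1010 kN

γ = ρg = 1260 × 9.81 / 1000 = 12.3606 kN/m³.
The centroid lies 2.6/2 = 1.3 m below the top edge, so the centroid depth is h_c = 5.28 + 1.3 = 6.58 m.
A = 4.78 × 2.6 = 12.428 m².
Resultant F = γ·h_c·A = 12.3606 × 6.58 × 12.428 = 1010.8 kN.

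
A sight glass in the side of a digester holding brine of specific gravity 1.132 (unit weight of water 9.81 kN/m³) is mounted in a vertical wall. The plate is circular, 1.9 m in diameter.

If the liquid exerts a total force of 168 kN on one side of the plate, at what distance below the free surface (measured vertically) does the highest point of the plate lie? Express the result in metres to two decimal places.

d_top ≈ 4.39 m

γ = 1.132 × 9.81 = 11.10492 kN/m³.
A = π(0.95)² = 2.83529 m².
From F = γ·h_c·A, the centroid depth is h_c = 168/(11.10492 × 2.83529) = 5.33576 m.
The centroid is at the centre, 0.95 m below the top of the plate, so the highest point sits at h_top = 5.33576 − 0.95 = 4.38576 m below the surface.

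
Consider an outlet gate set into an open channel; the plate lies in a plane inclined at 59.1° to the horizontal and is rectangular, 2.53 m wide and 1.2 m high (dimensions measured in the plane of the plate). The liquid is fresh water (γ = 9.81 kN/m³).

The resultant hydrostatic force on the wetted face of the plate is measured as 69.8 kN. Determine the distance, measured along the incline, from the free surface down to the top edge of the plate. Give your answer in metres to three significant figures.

γ = 9.81 kN/m³.
A = 2.53 × 1.2 = 3.036 m².
From F = γ·h_c·A, the centroid depth is h_c = 69.8/(9.81 × 3.036) = 2.34361 m.
Let θ = 59.1° be the plate's angle to the horizontal; measure y along the incline from where the plane meets the free surface. Vertical depth h = y·sinθ with sinθ = 0.858065.
Along the incline, y_c = h_c/sinθ = 2.34361/0.858065 = 2.73127 m.
The centroid lies 1.2/2 = 0.6 m below the top edge, so the top edge sits at y_top = 2.73127 − 0.6 = 2.13127 m along the incline.

y_top ≈ 2.13 m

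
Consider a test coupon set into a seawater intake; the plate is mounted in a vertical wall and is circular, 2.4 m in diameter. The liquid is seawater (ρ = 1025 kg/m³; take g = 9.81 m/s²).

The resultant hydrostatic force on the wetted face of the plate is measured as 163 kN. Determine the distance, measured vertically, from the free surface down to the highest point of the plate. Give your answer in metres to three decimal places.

γ = ρg = 1025 × 9.81 / 1000 = 10.05525 kN/m³.
A = π(1.2)² = 4.52389 m².
From F = γ·h_c·A, the centroid depth is h_c = 163/(10.05525 × 4.52389) = 3.5833 m.
The centroid is at the centre, 1.2 m below the top of the plate, so the highest point sits at h_top = 3.5833 − 1.2 = 2.3833 m below the surface.

d_top ≈ 2.383 m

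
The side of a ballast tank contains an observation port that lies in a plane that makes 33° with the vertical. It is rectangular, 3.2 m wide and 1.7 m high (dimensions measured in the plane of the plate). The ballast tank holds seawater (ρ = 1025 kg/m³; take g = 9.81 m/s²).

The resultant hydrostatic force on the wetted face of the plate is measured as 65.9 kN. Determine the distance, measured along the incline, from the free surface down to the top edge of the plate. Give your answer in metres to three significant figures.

y_top ≈ 0.586 m

γ = ρg = 1025 × 9.81 / 1000 = 10.05525 kN/m³.
A = 3.2 × 1.7 = 5.44 m².
From F = γ·h_c·A, the centroid depth is h_c = 65.9/(10.05525 × 5.44) = 1.20474 m.
The plate makes 33° with the vertical, i.e. θ = 90° − 33° = 57° to the horizontal. Measuring y along the incline from the free-surface line, vertical depth h = y·sinθ with sinθ = 0.838671.
Along the incline, y_c = h_c/sinθ = 1.20474/0.838671 = 1.43649 m.
The centroid lies 1.7/2 = 0.85 m below the top edge, so the top edge sits at y_top = 1.43649 − 0.85 = 0.58649 m along the incline.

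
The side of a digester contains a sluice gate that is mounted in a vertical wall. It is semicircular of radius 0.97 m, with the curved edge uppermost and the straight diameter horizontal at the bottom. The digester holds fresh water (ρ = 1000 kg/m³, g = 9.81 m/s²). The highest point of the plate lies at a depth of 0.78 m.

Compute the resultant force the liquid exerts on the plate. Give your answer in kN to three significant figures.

γ = ρg = 1000 × 9.81 = 9810 N/m³ = 9.81 kN/m³.
The centroid lies 4r/(3π) = 0.411681 m above the diameter, so r − 4r/(3π) = 0.97 − 0.411681 = 0.558319 m below the topmost point, so the centroid depth is h_c = 0.78 + 0.558319 = 1.33832 m.
A = πr²/2 = π × 0.97²/2 = 1.47796 m².
Resultant F = γ·h_c·A = 9.81 × 1.33832 × 1.47796 = 19.404 kN.

F ≈ 19.4 kN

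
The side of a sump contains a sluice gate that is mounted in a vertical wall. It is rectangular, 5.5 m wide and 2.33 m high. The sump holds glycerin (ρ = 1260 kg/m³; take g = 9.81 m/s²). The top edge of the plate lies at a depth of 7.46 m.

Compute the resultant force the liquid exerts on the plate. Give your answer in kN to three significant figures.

F ≈ 1370 kN

γ = ρg = 1260 × 9.81 / 1000 = 12.3606 kN/m³.
The centroid lies 2.33/2 = 1.165 m below the top edge, so the centroid depth is h_c = 7.46 + 1.165 = 8.625 m.
A = 5.5 × 2.33 = 12.815 m².
Resultant F = γ·h_c·A = 12.3606 × 8.625 × 12.815 = 1366.21 kN.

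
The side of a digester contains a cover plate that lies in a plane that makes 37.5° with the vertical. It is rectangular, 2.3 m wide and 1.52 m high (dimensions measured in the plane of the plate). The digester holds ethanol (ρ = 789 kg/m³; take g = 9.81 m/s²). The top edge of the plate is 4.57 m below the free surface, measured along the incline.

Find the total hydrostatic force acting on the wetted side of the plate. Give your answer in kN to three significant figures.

F ≈ 114 kN

γ = ρg = 789 × 9.81 / 1000 = 7.74009 kN/m³.
The plate makes 37.5° with the vertical, i.e. θ = 90° − 37.5° = 52.5° to the horizontal. Measuring y along the incline from the free-surface line, vertical depth h = y·sinθ with sinθ = 0.793353.
The centroid lies 1.52/2 = 0.76 m below the top edge, so y_c = 4.57 + 0.76 = 5.33 m and h_c = 5.33 × 0.793353 = 4.22857 m.
A = 2.3 × 1.52 = 3.496 m².
Resultant F = γ·h_c·A = 7.74009 × 4.22857 × 3.496 = 114.422 kN.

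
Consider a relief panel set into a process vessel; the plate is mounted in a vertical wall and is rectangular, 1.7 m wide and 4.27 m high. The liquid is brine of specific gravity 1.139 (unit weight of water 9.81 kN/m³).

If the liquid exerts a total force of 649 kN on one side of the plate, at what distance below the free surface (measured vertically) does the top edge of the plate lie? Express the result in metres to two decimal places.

d_top ≈ 5.87 m

γ = 1.139 × 9.81 = 11.17359 kN/m³.
A = 1.7 × 4.27 = 7.259 m².
From F = γ·h_c·A, the centroid depth is h_c = 649/(11.17359 × 7.259) = 8.00157 m.
The centroid lies 4.27/2 = 2.135 m below the top edge, so the top edge sits at h_top = 8.00157 − 2.135 = 5.86657 m below the surface.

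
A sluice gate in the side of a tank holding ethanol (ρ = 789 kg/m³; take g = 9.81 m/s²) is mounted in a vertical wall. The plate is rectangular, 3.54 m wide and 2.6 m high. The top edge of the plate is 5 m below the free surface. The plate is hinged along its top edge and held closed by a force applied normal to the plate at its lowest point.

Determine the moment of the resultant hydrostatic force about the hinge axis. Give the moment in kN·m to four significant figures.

γ = ρg = 789 × 9.81 / 1000 = 7.74009 kN/m³.
The centroid lies 2.6/2 = 1.3 m below the top edge, so the centroid depth is h_c = 5 + 1.3 = 6.3 m.
A = 3.54 × 2.6 = 9.204 m².
Resultant F = γ·h_c·A = 7.74009 × 6.3 × 9.204 = 448.811 kN.
I_c = b·h³/12 = 3.54 × 2.6³/12 = 5.18492 m⁴.
Centre of pressure: y_p = y_c + I_c/(y_c·A) = 6.3 + 5.18492/(6.3 × 9.204) = 6.3 + 0.089418 = 6.38942 m along the plane.
The resultant acts 1.3 + 0.089418 = 1.38942 m (along the plate) below the hinge at the top edge, so the moment about the hinge is M = F × 1.38942 = 448.811 × 1.38942 = 623.587 kN·m.

M ≈ 623.6 kN·m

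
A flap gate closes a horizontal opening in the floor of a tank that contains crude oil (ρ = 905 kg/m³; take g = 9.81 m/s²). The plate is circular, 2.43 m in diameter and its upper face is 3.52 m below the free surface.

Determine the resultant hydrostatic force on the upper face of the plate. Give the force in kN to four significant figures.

F ≈ 144.9 kN

γ = ρg = 905 × 9.81 / 1000 = 8.87805 kN/m³.
The plate is horizontal, so pressure is uniform at p = γ·h = 8.87805 × 3.52 = 31.2507 kN/m².
A = π(1.215)² = 4.6377 m².
F = p·A = 31.2507 × 4.6377 = 144.931 kN.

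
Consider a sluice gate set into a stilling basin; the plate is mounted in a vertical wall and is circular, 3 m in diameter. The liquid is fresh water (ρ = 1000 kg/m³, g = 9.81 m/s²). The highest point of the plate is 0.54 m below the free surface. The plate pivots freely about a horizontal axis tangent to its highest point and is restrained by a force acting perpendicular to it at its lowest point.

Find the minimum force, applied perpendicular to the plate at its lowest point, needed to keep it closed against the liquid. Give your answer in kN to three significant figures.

γ = ρg = 1000 × 9.81 = 9810 N/m³ = 9.81 kN/m³.
The centroid is at the centre, 1.5 m below the top of the plate, so the centroid depth is h_c = 0.54 + 1.5 = 2.04 m.
A = π(1.5)² = 7.06858 m².
Resultant F = γ·h_c·A = 9.81 × 2.04 × 7.06858 = 141.459 kN.
I_c = πr⁴/4 = π × 1.5⁴/4 = 3.97608 m⁴.
Centre of pressure: y_p = y_c + I_c/(y_c·A) = 2.04 + 3.97608/(2.04 × 7.06858) = 2.04 + 0.275736 = 2.31574 m along the plane.
The resultant acts 1.5 + 0.275736 = 1.77574 m (along the plate) below the hinge at the top edge, so the moment about the hinge is M = F × 1.77574 = 141.459 × 1.77574 = 251.194 kN·m.
A normal force at the bottom, 3 m from the hinge, must supply this moment: P = 251.194/3 = 83.7313 kN.

P ≈ 83.7 kN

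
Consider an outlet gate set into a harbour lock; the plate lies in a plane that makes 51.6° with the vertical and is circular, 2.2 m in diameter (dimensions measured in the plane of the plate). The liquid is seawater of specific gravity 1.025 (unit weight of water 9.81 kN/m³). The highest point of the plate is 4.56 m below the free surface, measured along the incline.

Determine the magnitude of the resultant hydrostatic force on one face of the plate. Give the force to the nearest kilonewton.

F ≈ 134 kN

γ = 1.025 × 9.81 = 10.05525 kN/m³.
The plate makes 51.6° with the vertical, i.e. θ = 90° − 51.6° = 38.4° to the horizontal. Measuring y along the incline from the free-surface line, vertical depth h = y·sinθ with sinθ = 0.621148.
The centroid is at the centre, 1.1 m below the top of the plate, so y_c = 4.56 + 1.1 = 5.66 m and h_c = 5.66 × 0.621148 = 3.5157 m.
A = π(1.1)² = 3.80133 m².
Resultant F = γ·h_c·A = 10.05525 × 3.5157 × 3.80133 = 134.382 kN.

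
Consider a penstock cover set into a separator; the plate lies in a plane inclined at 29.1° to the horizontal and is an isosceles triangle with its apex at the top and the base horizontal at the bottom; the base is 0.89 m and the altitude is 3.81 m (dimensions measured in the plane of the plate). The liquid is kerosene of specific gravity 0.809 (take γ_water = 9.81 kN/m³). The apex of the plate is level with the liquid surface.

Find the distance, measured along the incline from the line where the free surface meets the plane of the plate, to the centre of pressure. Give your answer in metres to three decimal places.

γ = 0.809 × 9.81 = 7.93629 kN/m³.
Let θ = 29.1° be the plate's angle to the horizontal; measure y along the incline from where the plane meets the free surface. Vertical depth h = y·sinθ with sinθ = 0.486335.
With the apex up, the centroid sits 2h/3 = 2 × 3.81/3 = 2.54 m below the apex, so y_c = 2.54 m and h_c = 2.54 × 0.486335 = 1.23529 m.
A = ½ × 0.89 × 3.81 = 1.69545 m².
Resultant F = γ·h_c·A = 7.93629 × 1.23529 × 1.69545 = 16.6215 kN.
I_c = b·h³/36 = 0.89 × 3.81³/36 = 1.3673 m⁴.
Centre of pressure: y_p = y_c + I_c/(y_c·A) = 2.54 + 1.3673/(2.54 × 1.69545) = 2.54 + 0.317501 = 2.8575 m along the plane.

y_p = 2.858 m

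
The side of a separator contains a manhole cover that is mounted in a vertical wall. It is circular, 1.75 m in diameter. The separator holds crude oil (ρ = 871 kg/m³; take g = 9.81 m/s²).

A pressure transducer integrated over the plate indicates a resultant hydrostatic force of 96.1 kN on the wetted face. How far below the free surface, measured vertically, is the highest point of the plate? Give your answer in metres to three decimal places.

d_top ≈ 3.801 m

γ = ρg = 871 × 9.81 / 1000 = 8.54451 kN/m³.
A = π(0.875)² = 2.40528 m².
From F = γ·h_c·A, the centroid depth is h_c = 96.1/(8.54451 × 2.40528) = 4.67596 m.
The centroid is at the centre, 0.875 m below the top of the plate, so the highest point sits at h_top = 4.67596 − 0.875 = 3.80096 m below the surface.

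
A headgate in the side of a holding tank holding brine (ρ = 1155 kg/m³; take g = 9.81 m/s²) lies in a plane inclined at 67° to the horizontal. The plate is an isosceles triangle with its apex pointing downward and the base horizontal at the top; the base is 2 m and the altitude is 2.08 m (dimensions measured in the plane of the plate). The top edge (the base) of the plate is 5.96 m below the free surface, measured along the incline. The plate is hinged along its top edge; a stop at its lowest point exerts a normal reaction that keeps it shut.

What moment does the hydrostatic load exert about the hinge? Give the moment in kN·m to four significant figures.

M ≈ 105.3 kN·m

γ = ρg = 1155 × 9.81 / 1000 = 11.33055 kN/m³.
Let θ = 67° be the plate's angle to the horizontal; measure y along the incline from where the plane meets the free surface. Vertical depth h = y·sinθ with sinθ = 0.920505.
With the apex down, the centroid sits h/3 = 2.08/3 = 0.693333 m below the base (the top edge), so y_c = 5.96 + 0.693333 = 6.65333 m and h_c = 6.65333 × 0.920505 = 6.12442 m.
A = ½ × 2 × 2.08 = 2.08 m².
Resultant F = γ·h_c·A = 11.33055 × 6.12442 × 2.08 = 144.338 kN.
I_c = b·h³/36 = 2 × 2.08³/36 = 0.49994 m⁴.
Centre of pressure: y_p = y_c + I_c/(y_c·A) = 6.65333 + 0.49994/(6.65333 × 2.08) = 6.65333 + 0.0361256 = 6.68946 m along the plane.
The resultant acts 0.693333 + 0.0361256 = 0.729459 m (along the plate) below the hinge at the top edge, so the moment about the hinge is M = F × 0.729459 = 144.338 × 0.729459 = 105.289 kN·m.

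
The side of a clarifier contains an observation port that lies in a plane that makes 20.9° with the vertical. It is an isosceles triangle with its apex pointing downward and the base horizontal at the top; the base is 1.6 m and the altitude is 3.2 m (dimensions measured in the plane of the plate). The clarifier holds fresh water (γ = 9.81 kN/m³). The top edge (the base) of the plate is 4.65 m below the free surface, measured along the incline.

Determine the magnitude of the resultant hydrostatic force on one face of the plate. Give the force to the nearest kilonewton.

γ = 9.81 kN/m³.
The plate makes 20.9° with the vertical, i.e. θ = 90° − 20.9° = 69.1° to the horizontal. Measuring y along the incline from the free-surface line, vertical depth h = y·sinθ with sinθ = 0.934204.
With the apex down, the centroid sits h/3 = 3.2/3 = 1.06667 m below the base (the top edge), so y_c = 4.65 + 1.06667 = 5.71667 m and h_c = 5.71667 × 0.934204 = 5.34054 m.
A = ½ × 1.6 × 3.2 = 2.56 m².
Resultant F = γ·h_c·A = 9.81 × 5.34054 × 2.56 = 134.12 kN.

F ≈ 134 kN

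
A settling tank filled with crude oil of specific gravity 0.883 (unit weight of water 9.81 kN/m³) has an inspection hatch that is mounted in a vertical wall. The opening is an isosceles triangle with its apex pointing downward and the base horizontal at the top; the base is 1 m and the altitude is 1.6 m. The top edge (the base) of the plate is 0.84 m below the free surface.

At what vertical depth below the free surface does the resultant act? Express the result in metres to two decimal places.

γ = 0.883 × 9.81 = 8.66223 kN/m³.
With the apex down, the centroid sits h/3 = 1.6/3 = 0.533333 m below the base (the top edge), so the centroid depth is h_c = 0.84 + 0.533333 = 1.37333 m.
A = ½ × 1 × 1.6 = 0.8 m².
Resultant F = γ·h_c·A = 8.66223 × 1.37333 × 0.8 = 9.51688 kN.
I_c = b·h³/36 = 1 × 1.6³/36 = 0.113778 m⁴.
Centre of pressure: y_p = y_c + I_c/(y_c·A) = 1.37333 + 0.113778/(1.37333 × 0.8) = 1.37333 + 0.10356 = 1.47689 m along the plane.

h_p = 1.48 m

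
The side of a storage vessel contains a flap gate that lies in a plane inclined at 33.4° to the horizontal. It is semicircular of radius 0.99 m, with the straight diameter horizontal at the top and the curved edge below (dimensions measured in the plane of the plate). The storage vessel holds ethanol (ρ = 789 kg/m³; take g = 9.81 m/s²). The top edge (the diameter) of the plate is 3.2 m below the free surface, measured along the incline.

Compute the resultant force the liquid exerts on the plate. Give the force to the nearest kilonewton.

F ≈ 24 kN

γ = ρg = 789 × 9.81 / 1000 = 7.74009 kN/m³.
Let θ = 33.4° be the plate's angle to the horizontal; measure y along the incline from where the plane meets the free surface. Vertical depth h = y·sinθ with sinθ = 0.550481.
The centroid of a semicircle lies 4r/(3π) = 0.420169 m from the diameter, here below the top edge, so y_c = 3.2 + 0.420169 = 3.62017 m and h_c = 3.62017 × 0.550481 = 1.99283 m.
A = πr²/2 = π × 0.99²/2 = 1.53954 m².
Resultant F = γ·h_c·A = 7.74009 × 1.99283 × 1.53954 = 23.7469 kN.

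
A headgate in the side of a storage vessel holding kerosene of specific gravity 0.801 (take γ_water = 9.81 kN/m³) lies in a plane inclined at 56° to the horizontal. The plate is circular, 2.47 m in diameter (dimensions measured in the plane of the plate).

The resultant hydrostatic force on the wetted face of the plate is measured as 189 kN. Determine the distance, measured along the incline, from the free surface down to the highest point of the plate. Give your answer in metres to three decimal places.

y_top ≈ 4.820 m

γ = 0.801 × 9.81 = 7.85781 kN/m³.
A = π(1.235)² = 4.79164 m².
From F = γ·h_c·A, the centroid depth is h_c = 189/(7.85781 × 4.79164) = 5.01968 m.
Let θ = 56° be the plate's angle to the horizontal; measure y along the incline from where the plane meets the free surface. Vertical depth h = y·sinθ with sinθ = 0.829038.
Along the incline, y_c = h_c/sinθ = 5.01968/0.829038 = 6.05482 m.
The centroid is at the centre, 1.235 m below the top of the plate, so the highest point sits at y_top = 6.05482 − 1.235 = 4.81982 m along the incline.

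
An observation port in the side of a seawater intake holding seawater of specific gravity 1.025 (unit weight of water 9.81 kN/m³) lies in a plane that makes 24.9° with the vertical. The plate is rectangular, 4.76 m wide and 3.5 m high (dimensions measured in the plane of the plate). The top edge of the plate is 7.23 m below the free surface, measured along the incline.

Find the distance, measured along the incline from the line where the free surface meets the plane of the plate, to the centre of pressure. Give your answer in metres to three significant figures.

y_p = 9.09 m

γ = 1.025 × 9.81 = 10.05525 kN/m³.
The plate makes 24.9° with the vertical, i.e. θ = 90° − 24.9° = 65.1° to the horizontal. Measuring y along the incline from the free-surface line, vertical depth h = y·sinθ with sinθ = 0.907044.
The centroid lies 3.5/2 = 1.75 m below the top edge, so y_c = 7.23 + 1.75 = 8.98 m and h_c = 8.98 × 0.907044 = 8.14526 m.
A = 4.76 × 3.5 = 16.66 m².
Resultant F = γ·h_c·A = 10.05525 × 8.14526 × 16.66 = 1364.5 kN.
I_c = b·h³/12 = 4.76 × 3.5³/12 = 17.0071 m⁴.
Centre of pressure: y_p = y_c + I_c/(y_c·A) = 8.98 + 17.0071/(8.98 × 16.66) = 8.98 + 0.113679 = 9.09368 m along the plane.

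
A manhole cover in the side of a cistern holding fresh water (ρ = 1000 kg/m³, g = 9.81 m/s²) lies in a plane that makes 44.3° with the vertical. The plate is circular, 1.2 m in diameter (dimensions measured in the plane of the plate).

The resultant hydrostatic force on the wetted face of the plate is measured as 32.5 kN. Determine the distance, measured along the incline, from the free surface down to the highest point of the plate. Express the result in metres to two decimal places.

γ = ρg = 1000 × 9.81 = 9810 N/m³ = 9.81 kN/m³.
A = π(0.6)² = 1.13097 m².
From F = γ·h_c·A, the centroid depth is h_c = 32.5/(9.81 × 1.13097) = 2.9293 m.
The plate makes 44.3° with the vertical, i.e. θ = 90° − 44.3° = 45.7° to the horizontal. Measuring y along the incline from the free-surface line, vertical depth h = y·sinθ with sinθ = 0.715693.
Along the incline, y_c = h_c/sinθ = 2.9293/0.715693 = 4.09296 m.
The centroid is at the centre, 0.6 m below the top of the plate, so the highest point sits at y_top = 4.09296 − 0.6 = 3.49296 m along the incline.

y_top ≈ 3.49 m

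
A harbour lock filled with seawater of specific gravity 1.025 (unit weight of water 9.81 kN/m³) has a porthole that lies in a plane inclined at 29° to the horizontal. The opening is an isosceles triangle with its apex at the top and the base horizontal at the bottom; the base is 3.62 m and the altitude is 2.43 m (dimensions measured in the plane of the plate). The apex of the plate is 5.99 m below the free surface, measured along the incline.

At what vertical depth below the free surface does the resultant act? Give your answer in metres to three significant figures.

h_p = 3.71 m

γ = 1.025 × 9.81 = 10.05525 kN/m³.
Let θ = 29° be the plate's angle to the horizontal; measure y along the incline from where the plane meets the free surface. Vertical depth h = y·sinθ with sinθ = 0.484810.
With the apex up, the centroid sits 2h/3 = 2 × 2.43/3 = 1.62 m below the apex, so y_c = 5.99 + 1.62 = 7.61 m and h_c = 7.61 × 0.484810 = 3.6894 m.
A = ½ × 3.62 × 2.43 = 4.3983 m².
Resultant F = γ·h_c·A = 10.05525 × 3.6894 × 4.3983 = 163.167 kN.
I_c = b·h³/36 = 3.62 × 2.43³/36 = 1.44286 m⁴.
Centre of pressure: y_p = y_c + I_c/(y_c·A) = 7.61 + 1.44286/(7.61 × 4.3983) = 7.61 + 0.0431077 = 7.65311 m along the plane.
Vertically, h_p = y_p·sinθ = 7.65311 × 0.484810 = 3.7103 m.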